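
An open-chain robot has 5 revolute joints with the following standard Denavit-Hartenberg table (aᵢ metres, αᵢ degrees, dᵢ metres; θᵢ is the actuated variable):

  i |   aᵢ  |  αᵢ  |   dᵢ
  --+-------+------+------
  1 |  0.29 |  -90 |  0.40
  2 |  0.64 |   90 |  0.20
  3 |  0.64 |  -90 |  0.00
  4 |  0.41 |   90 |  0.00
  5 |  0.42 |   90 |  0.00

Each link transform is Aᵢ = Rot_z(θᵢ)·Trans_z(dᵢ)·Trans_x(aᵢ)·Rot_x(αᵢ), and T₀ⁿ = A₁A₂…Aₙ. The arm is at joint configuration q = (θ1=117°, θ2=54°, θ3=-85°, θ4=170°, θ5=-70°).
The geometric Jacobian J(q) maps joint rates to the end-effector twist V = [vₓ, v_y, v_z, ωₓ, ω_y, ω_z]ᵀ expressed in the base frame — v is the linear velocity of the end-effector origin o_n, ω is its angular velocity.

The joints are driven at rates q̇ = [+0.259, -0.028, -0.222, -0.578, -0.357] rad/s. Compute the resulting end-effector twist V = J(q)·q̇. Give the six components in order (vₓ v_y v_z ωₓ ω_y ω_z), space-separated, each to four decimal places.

0.1453 -0.2437 -0.1181 0.1223 -0.2034 0.8054

o_n = [-0.2279, 0.2904, 0.1371]
J₁: ẑ×o_n = [-0.2904, -0.2279, 0.0000], ω = ẑ
J2: z=[-0.8910, -0.4540, 0.0000] o=[-0.1317, 0.2584, 0.4000] → [0.1193, -0.2342, -0.0722, -0.8910, -0.4540, 0.0000]
J3: z=[-0.3673, 0.7208, 0.5878] o=[-0.4806, 0.5028, -0.1178] → [0.3086, 0.2422, -0.1042, -0.3673, 0.7208, 0.5878]
J4: z=[-0.3435, 0.4822, -0.8059] o=[0.0725, 0.8214, -0.1629] → [-0.2834, 0.3452, 0.3273, -0.3435, 0.4822, -0.8059]
J5: z=[0.5118, -0.6234, -0.5911] o=[-0.2503, 0.5691, -0.1763] → [-0.3601, -0.1737, -0.1286, 0.5118, -0.6234, -0.5911]
V = J·q̇ = [0.1453, -0.2437, -0.1181, 0.1223, -0.2034, 0.8054]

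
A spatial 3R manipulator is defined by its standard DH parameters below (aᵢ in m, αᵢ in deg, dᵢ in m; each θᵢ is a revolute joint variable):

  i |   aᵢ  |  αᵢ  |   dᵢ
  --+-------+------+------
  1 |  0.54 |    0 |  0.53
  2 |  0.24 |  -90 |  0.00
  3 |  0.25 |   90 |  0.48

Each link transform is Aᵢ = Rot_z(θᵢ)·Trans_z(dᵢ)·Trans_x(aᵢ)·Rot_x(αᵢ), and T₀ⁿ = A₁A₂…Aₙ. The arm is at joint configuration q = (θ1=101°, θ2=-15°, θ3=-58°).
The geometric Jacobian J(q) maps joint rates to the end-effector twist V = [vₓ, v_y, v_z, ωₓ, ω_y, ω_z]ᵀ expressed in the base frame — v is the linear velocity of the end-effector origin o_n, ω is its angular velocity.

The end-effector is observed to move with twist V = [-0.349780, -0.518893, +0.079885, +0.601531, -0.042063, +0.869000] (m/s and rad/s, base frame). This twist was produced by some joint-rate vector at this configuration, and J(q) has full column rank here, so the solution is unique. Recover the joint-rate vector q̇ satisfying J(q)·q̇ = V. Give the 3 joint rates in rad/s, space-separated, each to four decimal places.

o_n = [-0.5559, 0.9351, 0.7420]
J₁: ẑ×o_n = [-0.9351, -0.5559, 0.0000], ω = ẑ
J2: z=[0.0000, 0.0000, 1.0000] o=[-0.1030, 0.5301, 0.5300] → [-0.4051, -0.4528, 0.0000, 0.0000, 0.0000, 1.0000]
J3: z=[-0.9976, 0.0698, 0.0000] o=[-0.0863, 0.7695, 0.5300] → [0.0148, 0.2115, -0.1325, -0.9976, 0.0698, 0.0000]
q̇ = J⁺·V = [-0.0210, 0.8900, -0.6030]

-0.0210 0.8900 -0.6030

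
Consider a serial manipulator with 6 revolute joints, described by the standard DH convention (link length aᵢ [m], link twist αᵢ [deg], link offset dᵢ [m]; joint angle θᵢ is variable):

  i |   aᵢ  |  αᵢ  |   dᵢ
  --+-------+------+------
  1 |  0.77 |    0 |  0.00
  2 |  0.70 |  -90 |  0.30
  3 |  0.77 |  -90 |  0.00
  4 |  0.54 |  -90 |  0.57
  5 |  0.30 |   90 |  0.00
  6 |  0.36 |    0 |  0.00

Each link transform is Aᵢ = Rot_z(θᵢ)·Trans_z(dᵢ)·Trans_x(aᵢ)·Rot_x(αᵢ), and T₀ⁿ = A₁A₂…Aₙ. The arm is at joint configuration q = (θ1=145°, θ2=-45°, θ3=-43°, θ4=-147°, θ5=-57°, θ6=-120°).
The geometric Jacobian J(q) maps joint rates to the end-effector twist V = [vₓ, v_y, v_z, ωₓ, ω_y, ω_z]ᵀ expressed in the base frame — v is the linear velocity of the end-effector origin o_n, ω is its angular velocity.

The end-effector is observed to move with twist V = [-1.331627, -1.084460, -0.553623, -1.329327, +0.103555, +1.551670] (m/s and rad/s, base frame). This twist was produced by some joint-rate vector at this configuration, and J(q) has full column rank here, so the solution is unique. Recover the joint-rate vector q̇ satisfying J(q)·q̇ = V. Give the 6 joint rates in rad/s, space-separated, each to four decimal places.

0.5860 0.5020 0.8390 -0.2570 0.6840 0.2660

o_n = [-0.9107, 1.6362, -0.1274]
J₁: ẑ×o_n = [-1.6362, -0.9107, 0.0000], ω = ẑ
J2: z=[0.0000, 0.0000, 1.0000] o=[-0.6307, 0.4417, 0.0000] → [-1.1946, -0.2799, 0.0000, 0.0000, 0.0000, 1.0000]
J3: z=[-0.9848, -0.1736, 0.0000] o=[-0.7523, 1.1310, 0.3000] → [0.0742, -0.4209, -0.5250, -0.9848, -0.1736, 0.0000]
J4: z=[-0.1184, 0.6716, -0.7314] o=[-0.8501, 1.6856, 0.8251] → [-0.6759, -0.0685, 0.0465, -0.1184, 0.6716, -0.7314]
J5: z=[-0.8951, 0.2466, 0.3714] o=[-1.1497, 1.6912, 0.0994] → [-0.0355, -0.1142, -0.0098, -0.8951, 0.2466, 0.3714]
J6: z=[0.2960, 0.9517, 0.0814] o=[-1.2497, 1.7460, -0.1781] → [0.0572, 0.0126, -0.3552, 0.2960, 0.9517, 0.0814]
q̇ = J⁺·V = [0.5860, 0.5020, 0.8390, -0.2570, 0.6840, 0.2660]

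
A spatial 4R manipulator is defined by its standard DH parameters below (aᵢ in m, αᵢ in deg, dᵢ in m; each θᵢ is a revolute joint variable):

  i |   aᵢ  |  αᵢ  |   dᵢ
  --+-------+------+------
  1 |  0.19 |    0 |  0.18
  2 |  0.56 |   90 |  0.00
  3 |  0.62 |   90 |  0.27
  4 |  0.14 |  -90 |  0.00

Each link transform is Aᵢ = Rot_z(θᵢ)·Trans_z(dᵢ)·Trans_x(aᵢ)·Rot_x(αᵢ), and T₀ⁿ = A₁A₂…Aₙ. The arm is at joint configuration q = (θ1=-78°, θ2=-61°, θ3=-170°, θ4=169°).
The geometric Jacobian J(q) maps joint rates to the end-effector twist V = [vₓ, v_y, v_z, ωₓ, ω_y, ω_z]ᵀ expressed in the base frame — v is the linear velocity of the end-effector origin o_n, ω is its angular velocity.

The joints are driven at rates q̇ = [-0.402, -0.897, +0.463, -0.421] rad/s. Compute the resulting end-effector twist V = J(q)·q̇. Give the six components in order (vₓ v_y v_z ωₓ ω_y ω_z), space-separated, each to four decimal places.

0.0851 0.3456 -0.2220 -0.3589 0.3015 -1.7136

o_n = [-0.2191, -0.0175, 0.0962]
J₁: ẑ×o_n = [0.0175, -0.2191, 0.0000], ω = ẑ
J2: z=[0.0000, 0.0000, 1.0000] o=[0.0395, -0.1858, 0.1800] → [-0.1683, -0.2586, 0.0000, 0.0000, 0.0000, 1.0000]
J3: z=[-0.6561, 0.7547, 0.0000] o=[-0.3831, -0.5532, 0.1800] → [-0.0632, -0.0550, -0.4752, -0.6561, 0.7547, 0.0000]
J4: z=[0.1311, 0.1139, 0.9848] o=[-0.0995, 0.0511, 0.0723] → [0.0703, -0.1210, 0.0046, 0.1311, 0.1139, 0.9848]
V = J·q̇ = [0.0851, 0.3456, -0.2220, -0.3589, 0.3015, -1.7136]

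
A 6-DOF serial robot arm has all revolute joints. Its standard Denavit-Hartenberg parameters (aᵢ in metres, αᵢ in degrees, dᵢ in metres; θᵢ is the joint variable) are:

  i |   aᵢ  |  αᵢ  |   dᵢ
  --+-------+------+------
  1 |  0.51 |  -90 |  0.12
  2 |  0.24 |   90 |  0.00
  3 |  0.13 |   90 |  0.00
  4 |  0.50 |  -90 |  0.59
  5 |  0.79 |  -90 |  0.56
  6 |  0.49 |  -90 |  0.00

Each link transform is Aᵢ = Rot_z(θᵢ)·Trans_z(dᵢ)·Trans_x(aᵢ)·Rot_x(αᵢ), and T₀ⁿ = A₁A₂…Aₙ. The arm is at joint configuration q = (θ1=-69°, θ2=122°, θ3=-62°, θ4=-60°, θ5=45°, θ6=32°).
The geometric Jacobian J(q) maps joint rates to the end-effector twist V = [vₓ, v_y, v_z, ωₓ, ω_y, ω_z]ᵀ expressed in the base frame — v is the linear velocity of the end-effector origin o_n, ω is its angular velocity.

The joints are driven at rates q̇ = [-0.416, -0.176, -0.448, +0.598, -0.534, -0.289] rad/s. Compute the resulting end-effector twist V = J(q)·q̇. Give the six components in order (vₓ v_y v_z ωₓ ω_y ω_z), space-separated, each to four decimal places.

o_n = [-1.0762, 0.5201, -0.1635]
J₁: ẑ×o_n = [-0.5201, -1.0762, 0.0000], ω = ẑ
J2: z=[0.9336, 0.3584, 0.0000] o=[0.1828, -0.4761, 0.1200] → [-0.1016, 0.2647, 1.3812, 0.9336, 0.3584, 0.0000]
J3: z=[0.3039, -0.7917, -0.5299] o=[0.1372, -0.3574, -0.0835] → [0.5283, 0.6673, -0.6940, 0.3039, -0.7917, -0.5299]
J4: z=[-0.2706, -0.6051, 0.7488] o=[0.0184, -0.3683, -0.1353] → [-0.6482, -0.8272, -0.9027, -0.2706, -0.6051, 0.7488]
J5: z=[-0.6391, -0.4687, -0.6098] o=[-0.5012, -0.4035, 0.4364] → [0.8444, -0.0328, -0.8598, -0.6391, -0.4687, -0.6098]
J6: z=[0.7004, -0.0272, -0.7132] o=[-1.1101, 0.0315, -0.1782] → [0.3481, -0.0345, 0.3431, 0.7004, -0.0272, -0.7132]
V = J·q̇ = [-0.9415, -0.3650, -0.1120, -0.3234, 0.1880, 0.8009]

-0.9415 -0.3650 -0.1120 -0.3234 0.1880 0.8009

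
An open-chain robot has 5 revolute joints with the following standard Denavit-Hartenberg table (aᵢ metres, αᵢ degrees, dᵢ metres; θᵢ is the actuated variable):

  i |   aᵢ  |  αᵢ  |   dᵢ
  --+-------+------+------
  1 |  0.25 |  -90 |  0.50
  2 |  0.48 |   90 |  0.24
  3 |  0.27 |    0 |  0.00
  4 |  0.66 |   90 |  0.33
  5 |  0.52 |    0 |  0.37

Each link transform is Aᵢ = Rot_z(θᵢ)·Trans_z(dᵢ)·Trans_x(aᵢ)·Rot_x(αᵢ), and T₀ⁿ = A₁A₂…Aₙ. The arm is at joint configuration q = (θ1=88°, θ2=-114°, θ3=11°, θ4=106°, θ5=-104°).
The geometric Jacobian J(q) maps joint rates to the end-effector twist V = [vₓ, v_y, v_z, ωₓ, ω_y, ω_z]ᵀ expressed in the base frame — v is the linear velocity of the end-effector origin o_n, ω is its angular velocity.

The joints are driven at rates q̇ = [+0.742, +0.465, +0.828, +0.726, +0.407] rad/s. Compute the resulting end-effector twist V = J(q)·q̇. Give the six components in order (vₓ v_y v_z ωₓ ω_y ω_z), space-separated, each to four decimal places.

-0.5831 0.2220 -0.9343 -0.7041 -1.5435 0.4412

o_n = [-0.9324, 0.1036, 1.3312]
J₁: ẑ×o_n = [-0.1036, -0.9324, 0.0000], ω = ẑ
J2: z=[-0.9994, 0.0349, 0.0000] o=[0.0087, 0.2498, 0.5000] → [0.0290, 0.8307, 0.1790, -0.9994, 0.0349, 0.0000]
J3: z=[-0.0319, -0.9130, -0.4067] o=[-0.2379, 0.0631, 0.9385] → [-0.3421, 0.2950, -0.6353, -0.0319, -0.9130, -0.4067]
J4: z=[-0.0319, -0.9130, -0.4067] o=[-0.2932, -0.0428, 1.1806] → [-0.0780, 0.2648, -0.5883, -0.0319, -0.9130, -0.4067]
J5: z=[-0.4664, -0.3463, 0.8140] o=[-0.8872, -0.2018, 0.7727] → [-0.4420, 0.2237, -0.1581, -0.4664, -0.3463, 0.8140]
V = J·q̇ = [-0.5831, 0.2220, -0.9343, -0.7041, -1.5435, 0.4412]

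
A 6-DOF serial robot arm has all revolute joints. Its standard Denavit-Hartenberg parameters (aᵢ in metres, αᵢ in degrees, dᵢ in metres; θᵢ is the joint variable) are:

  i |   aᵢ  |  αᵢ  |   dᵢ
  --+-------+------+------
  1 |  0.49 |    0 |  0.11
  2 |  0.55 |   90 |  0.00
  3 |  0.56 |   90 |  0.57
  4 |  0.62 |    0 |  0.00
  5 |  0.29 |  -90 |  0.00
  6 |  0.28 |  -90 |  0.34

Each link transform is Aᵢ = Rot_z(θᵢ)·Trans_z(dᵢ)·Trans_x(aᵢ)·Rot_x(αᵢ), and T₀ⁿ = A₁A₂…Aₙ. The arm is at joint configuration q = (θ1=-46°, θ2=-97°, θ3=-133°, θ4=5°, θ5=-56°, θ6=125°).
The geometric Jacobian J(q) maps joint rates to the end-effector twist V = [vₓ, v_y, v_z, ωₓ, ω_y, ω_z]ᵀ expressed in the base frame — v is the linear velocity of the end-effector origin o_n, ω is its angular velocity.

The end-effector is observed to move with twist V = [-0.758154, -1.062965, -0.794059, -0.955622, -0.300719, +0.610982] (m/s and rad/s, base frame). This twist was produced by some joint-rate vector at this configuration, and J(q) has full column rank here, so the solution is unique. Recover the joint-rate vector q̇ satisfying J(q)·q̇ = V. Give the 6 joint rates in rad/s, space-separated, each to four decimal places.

o_n = [0.1531, 0.4297, -1.1605]
J₁: ẑ×o_n = [-0.4297, 0.1531, 0.0000], ω = ẑ
J2: z=[0.0000, 0.0000, 1.0000] o=[0.3404, -0.3525, 0.1100] → [-0.7822, -0.1873, 0.0000, 0.0000, 0.0000, 1.0000]
J3: z=[-0.6018, 0.7986, 0.0000] o=[-0.0989, -0.6835, 0.1100] → [-1.0147, -0.7646, -0.8711, -0.6018, 0.7986, 0.0000]
J4: z=[0.5841, 0.4401, 0.6820] o=[-0.1369, 0.0016, -0.2996] → [-0.6709, 0.7006, 0.1225, 0.5841, 0.4401, 0.6820]
J5: z=[0.5841, 0.4401, 0.6820] o=[0.1670, 0.2983, -0.7513] → [-0.2698, 0.2295, 0.0829, 0.5841, 0.4401, 0.6820]
J6: z=[0.0446, 0.8216, -0.5684] o=[0.4020, 0.1932, -0.8847] → [-0.0921, 0.1538, 0.2151, 0.0446, 0.8216, -0.5684]
q̇ = J⁺·V = [0.4330, 0.4910, 0.6710, -0.4980, -0.4060, -0.5340]

0.4330 0.4910 0.6710 -0.4980 -0.4060 -0.5340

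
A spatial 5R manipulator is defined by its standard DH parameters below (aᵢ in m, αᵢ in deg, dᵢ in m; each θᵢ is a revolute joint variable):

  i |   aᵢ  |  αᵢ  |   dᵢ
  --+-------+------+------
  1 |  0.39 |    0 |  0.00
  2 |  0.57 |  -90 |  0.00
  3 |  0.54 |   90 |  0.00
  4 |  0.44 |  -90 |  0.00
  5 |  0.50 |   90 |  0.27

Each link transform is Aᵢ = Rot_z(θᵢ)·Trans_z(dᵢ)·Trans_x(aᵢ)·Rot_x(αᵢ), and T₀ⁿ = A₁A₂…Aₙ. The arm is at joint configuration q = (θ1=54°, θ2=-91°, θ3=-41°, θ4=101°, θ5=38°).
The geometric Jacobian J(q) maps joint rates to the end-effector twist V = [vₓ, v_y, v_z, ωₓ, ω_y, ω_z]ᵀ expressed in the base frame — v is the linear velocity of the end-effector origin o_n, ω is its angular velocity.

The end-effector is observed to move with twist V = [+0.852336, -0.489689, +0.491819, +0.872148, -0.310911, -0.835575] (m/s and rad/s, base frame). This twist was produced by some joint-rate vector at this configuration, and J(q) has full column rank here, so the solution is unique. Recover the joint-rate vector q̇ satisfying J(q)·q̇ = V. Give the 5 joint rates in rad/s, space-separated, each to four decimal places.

-0.7320 0.2890 0.1970 -0.8760 -0.4170

o_n = [1.3772, 0.4110, -0.1563]
J₁: ẑ×o_n = [-0.4110, 1.3772, 0.0000], ω = ẑ
J2: z=[0.0000, 0.0000, 1.0000] o=[0.2292, 0.3155, 0.0000] → [-0.0955, 1.1480, 0.0000, 0.0000, 0.0000, 1.0000]
J3: z=[0.6018, 0.7986, 0.0000] o=[0.6845, -0.0275, 0.0000] → [-0.1249, 0.0941, -0.2894, 0.6018, 0.7986, 0.0000]
J4: z=[-0.5240, 0.3948, 0.7547] o=[1.0099, -0.2728, 0.3543] → [-0.7177, 0.0097, -0.5033, -0.5240, 0.3948, 0.7547]
J5: z=[-0.7065, 0.2935, -0.6440] o=[1.2193, 0.1103, 0.2992] → [0.0600, -0.4236, -0.2588, -0.7065, 0.2935, -0.6440]
q̇ = J⁺·V = [-0.7320, 0.2890, 0.1970, -0.8760, -0.4170]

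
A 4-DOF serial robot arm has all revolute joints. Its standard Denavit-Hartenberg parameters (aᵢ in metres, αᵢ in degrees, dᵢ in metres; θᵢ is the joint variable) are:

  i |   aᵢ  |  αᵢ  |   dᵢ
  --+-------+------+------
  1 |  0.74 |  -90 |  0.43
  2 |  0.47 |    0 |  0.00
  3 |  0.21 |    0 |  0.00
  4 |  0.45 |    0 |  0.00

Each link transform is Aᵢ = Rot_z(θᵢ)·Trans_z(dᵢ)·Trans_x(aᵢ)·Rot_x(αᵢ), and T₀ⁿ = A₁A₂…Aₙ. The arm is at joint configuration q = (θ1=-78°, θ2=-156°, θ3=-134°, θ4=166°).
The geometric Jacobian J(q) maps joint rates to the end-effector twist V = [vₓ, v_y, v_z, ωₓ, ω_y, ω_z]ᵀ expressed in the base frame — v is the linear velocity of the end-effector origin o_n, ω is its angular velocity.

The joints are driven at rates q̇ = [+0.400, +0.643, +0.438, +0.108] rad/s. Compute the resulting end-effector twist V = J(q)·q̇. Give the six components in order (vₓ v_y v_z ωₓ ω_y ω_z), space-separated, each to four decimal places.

o_n = [0.0272, -0.1280, 0.7969]
J₁: ẑ×o_n = [0.1280, 0.0272, -0.0000], ω = ẑ
J2: z=[0.9781, 0.2079, 0.0000] o=[0.1539, -0.7238, 0.4300] → [0.0763, -0.3589, 0.6092, 0.9781, 0.2079, 0.0000]
J3: z=[0.9781, 0.2079, 0.0000] o=[0.0646, -0.3038, 0.6212] → [0.0365, -0.1719, 0.1798, 0.9781, 0.2079, 0.0000]
J4: z=[0.9781, 0.2079, 0.0000] o=[0.0795, -0.3741, 0.4238] → [0.0776, -0.3649, 0.2516, 0.9781, 0.2079, 0.0000]
V = J·q̇ = [0.1246, -0.3346, 0.4976, 1.1630, 0.2472, 0.4000]

0.1246 -0.3346 0.4976 1.1630 0.2472 0.4000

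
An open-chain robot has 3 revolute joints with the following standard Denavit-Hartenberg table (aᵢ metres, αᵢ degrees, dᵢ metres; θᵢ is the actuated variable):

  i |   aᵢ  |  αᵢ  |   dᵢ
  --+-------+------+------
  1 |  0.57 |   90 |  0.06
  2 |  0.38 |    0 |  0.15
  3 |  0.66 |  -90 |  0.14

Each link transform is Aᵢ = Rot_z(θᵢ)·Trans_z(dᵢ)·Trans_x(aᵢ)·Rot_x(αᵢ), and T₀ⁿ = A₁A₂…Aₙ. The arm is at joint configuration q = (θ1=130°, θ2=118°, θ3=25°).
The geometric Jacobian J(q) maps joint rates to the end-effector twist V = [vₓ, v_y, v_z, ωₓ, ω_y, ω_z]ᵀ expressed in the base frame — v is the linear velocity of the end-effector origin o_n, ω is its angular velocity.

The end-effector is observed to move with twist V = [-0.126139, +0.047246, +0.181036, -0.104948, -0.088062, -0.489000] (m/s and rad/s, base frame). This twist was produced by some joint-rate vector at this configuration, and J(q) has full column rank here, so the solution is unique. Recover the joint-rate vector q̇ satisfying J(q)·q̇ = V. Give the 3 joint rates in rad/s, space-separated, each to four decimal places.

-0.4890 -0.6100 0.4730

o_n = [0.3092, 0.0826, 0.7927]
J₁: ẑ×o_n = [-0.0826, 0.3092, 0.0000], ω = ẑ
J2: z=[0.7660, 0.6428, 0.0000] o=[-0.3664, 0.4366, 0.0600] → [0.4710, -0.5613, -0.7055, 0.7660, 0.6428, 0.0000]
J3: z=[0.7660, 0.6428, 0.0000] o=[-0.1368, 0.3964, 0.3955] → [0.2553, -0.3043, -0.5271, 0.7660, 0.6428, 0.0000]
q̇ = J⁺·V = [-0.4890, -0.6100, 0.4730]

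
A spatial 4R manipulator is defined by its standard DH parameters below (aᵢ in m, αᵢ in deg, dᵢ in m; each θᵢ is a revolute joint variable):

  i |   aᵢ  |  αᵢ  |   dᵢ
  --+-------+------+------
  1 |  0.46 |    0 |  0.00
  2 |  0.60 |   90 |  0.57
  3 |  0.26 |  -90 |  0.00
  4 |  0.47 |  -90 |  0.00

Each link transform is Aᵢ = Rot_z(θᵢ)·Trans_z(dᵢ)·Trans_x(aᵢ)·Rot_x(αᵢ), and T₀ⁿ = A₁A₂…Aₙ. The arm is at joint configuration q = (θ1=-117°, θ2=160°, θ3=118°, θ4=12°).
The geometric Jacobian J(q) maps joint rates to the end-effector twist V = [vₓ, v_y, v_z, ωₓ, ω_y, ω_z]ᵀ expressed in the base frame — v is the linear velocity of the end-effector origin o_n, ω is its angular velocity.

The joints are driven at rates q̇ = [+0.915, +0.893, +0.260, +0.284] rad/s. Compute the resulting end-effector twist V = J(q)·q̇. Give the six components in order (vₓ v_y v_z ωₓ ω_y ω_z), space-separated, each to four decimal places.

-0.2777 0.0267 -0.1124 -0.0061 -0.3612 1.6747

o_n = [-0.0838, -0.1596, 1.2055]
J₁: ẑ×o_n = [0.1596, -0.0838, 0.0000], ω = ẑ
J2: z=[0.0000, 0.0000, 1.0000] o=[-0.2088, -0.4099, 0.0000] → [-0.2502, 0.1250, 0.0000, 0.0000, 0.0000, 1.0000]
J3: z=[0.6820, -0.7314, 0.0000] o=[0.2300, -0.0007, 0.5700] → [-0.4648, -0.4334, -0.3379, 0.6820, -0.7314, 0.0000]
J4: z=[-0.6457, -0.6022, -0.4695] o=[0.1407, -0.0839, 0.7996] → [-0.2800, 0.3675, -0.0863, -0.6457, -0.6022, -0.4695]
V = J·q̇ = [-0.2777, 0.0267, -0.1124, -0.0061, -0.3612, 1.6747]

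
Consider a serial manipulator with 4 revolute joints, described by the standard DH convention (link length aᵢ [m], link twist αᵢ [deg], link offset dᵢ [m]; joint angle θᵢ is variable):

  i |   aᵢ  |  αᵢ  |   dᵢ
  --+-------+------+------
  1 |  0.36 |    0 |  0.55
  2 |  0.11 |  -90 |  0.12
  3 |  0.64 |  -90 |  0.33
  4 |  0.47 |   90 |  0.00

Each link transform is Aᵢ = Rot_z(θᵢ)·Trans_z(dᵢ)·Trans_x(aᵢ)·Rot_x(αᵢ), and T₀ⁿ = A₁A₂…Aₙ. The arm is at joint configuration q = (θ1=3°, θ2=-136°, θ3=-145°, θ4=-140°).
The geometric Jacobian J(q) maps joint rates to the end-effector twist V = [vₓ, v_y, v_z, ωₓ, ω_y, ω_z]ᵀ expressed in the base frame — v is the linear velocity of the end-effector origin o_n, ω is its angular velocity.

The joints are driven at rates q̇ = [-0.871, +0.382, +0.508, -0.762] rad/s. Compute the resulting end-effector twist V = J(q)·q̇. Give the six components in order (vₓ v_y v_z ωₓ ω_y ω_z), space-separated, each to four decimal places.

-0.5366 -0.5895 -0.0155 0.6696 -0.0268 -1.1132

o_n = [0.9032, -0.3250, 0.8306]
J₁: ẑ×o_n = [0.3250, 0.9032, -0.0000], ω = ẑ
J2: z=[0.0000, 0.0000, 1.0000] o=[0.3595, 0.0188, 0.5500] → [0.3438, 0.5437, -0.0000, 0.0000, 0.0000, 1.0000]
J3: z=[0.7314, -0.6820, 0.0000] o=[0.2845, -0.0616, 0.6700] → [-0.1095, -0.1174, 0.2293, 0.7314, -0.6820, 0.0000]
J4: z=[-0.3912, -0.4195, 0.8192] o=[0.8834, 0.0968, 1.0371] → [0.4321, -0.0646, 0.1733, -0.3912, -0.4195, 0.8192]
V = J·q̇ = [-0.5366, -0.5895, -0.0155, 0.6696, -0.0268, -1.1132]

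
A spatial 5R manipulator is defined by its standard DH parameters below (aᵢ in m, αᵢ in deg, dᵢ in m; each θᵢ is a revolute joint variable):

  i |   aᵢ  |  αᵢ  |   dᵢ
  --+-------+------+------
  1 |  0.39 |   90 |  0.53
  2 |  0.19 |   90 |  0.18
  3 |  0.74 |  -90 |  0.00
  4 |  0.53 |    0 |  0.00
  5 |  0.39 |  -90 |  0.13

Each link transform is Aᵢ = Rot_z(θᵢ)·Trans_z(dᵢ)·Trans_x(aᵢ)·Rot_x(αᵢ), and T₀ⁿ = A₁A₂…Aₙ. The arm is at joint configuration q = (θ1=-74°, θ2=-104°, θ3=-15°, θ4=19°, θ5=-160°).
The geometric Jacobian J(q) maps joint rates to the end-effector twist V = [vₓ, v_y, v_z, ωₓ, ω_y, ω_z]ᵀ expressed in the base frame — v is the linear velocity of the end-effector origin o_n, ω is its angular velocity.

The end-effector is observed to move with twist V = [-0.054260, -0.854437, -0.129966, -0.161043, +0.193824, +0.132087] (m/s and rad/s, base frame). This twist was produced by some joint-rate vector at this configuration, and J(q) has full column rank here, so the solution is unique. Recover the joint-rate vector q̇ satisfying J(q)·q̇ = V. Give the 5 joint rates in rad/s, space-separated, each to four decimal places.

-0.0380 0.5090 0.2650 0.2260 -0.6480

o_n = [-0.0477, -0.0615, -0.5485]
J₁: ẑ×o_n = [0.0615, -0.0477, 0.0000], ω = ẑ
J2: z=[-0.9613, -0.2756, 0.0000] o=[0.1075, -0.3749, 0.5300] → [0.2973, -1.0368, -0.3440, -0.9613, -0.2756, 0.0000]
J3: z=[-0.2674, 0.9327, 0.2419] o=[-0.0782, -0.3803, 0.3456] → [-0.9111, -0.2318, -0.1137, -0.2674, 0.9327, 0.2419]
J4: z=[-0.9458, -0.2061, -0.2511] o=[0.0582, -0.1613, -0.3479] → [0.0664, -0.1631, -0.1162, -0.9458, -0.2061, -0.2511]
J5: z=[-0.9458, -0.2061, -0.2511] o=[0.1968, -0.1739, -0.8593] → [-0.0358, 0.3553, -0.1567, -0.9458, -0.2061, -0.2511]
q̇ = J⁺·V = [-0.0380, 0.5090, 0.2650, 0.2260, -0.6480]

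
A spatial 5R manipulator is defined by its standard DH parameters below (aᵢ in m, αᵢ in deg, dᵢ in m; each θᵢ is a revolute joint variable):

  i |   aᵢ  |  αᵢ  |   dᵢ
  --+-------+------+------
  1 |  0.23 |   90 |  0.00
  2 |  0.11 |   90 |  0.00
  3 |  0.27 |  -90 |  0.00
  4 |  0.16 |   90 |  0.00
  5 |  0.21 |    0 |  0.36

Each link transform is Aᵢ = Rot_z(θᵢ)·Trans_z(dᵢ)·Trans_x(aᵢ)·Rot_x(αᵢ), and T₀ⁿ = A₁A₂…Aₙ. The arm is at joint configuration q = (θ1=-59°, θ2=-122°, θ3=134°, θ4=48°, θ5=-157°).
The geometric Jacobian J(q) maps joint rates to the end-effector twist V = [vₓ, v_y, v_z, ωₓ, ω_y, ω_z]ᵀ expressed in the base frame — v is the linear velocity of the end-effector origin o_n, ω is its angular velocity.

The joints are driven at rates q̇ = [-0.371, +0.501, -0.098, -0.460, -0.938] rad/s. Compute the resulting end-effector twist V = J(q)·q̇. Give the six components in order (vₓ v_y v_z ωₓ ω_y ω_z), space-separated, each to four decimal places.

-0.0858 0.4975 0.0001 -0.1791 -0.3216 -1.4468

o_n = [-0.3126, -0.3101, 0.3010]
J₁: ẑ×o_n = [0.3101, -0.3126, 0.0000], ω = ẑ
J2: z=[-0.8572, -0.5150, 0.0000] o=[0.1185, -0.1971, 0.0000] → [-0.1550, 0.2580, -0.1252, -0.8572, -0.5150, 0.0000]
J3: z=[-0.4368, 0.7269, 0.5299] o=[0.0884, -0.1472, -0.0933] → [0.3729, -0.0403, 0.3627, -0.4368, 0.7269, 0.5299]
J4: z=[0.7918, 0.0310, 0.6100] o=[-0.0269, -0.3324, 0.0658] → [-0.0063, -0.3605, 0.0265, 0.7918, 0.0310, 0.6100]
J5: z=[-0.6096, -0.0234, 0.7924] o=[-0.0206, -0.4923, 0.0658] → [-0.1499, -0.0880, -0.1179, -0.6096, -0.0234, 0.7924]
V = J·q̇ = [-0.0858, 0.4975, 0.0001, -0.1791, -0.3216, -1.4468]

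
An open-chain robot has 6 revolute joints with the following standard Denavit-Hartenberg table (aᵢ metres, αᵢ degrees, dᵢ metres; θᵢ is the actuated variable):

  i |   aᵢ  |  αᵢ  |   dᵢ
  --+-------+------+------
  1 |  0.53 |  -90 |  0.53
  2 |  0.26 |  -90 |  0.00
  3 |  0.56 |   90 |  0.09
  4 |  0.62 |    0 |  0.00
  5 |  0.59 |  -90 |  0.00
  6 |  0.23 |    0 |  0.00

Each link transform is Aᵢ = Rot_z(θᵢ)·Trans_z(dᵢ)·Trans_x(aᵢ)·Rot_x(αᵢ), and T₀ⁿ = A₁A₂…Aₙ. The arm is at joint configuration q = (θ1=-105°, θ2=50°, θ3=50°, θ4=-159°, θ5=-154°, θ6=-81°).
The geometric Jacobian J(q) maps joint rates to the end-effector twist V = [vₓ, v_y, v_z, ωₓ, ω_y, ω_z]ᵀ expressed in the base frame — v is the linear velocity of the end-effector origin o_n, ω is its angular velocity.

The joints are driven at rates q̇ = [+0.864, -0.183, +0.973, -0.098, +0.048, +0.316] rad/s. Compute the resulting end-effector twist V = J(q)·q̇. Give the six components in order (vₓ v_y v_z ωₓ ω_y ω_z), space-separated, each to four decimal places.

o_n = [-0.3494, -0.6602, -0.2127]
J₁: ẑ×o_n = [0.6602, -0.3494, 0.0000], ω = ẑ
J2: z=[0.9659, -0.2588, 0.0000] o=[-0.1372, -0.5119, 0.5300] → [0.1922, 0.7174, -0.1982, 0.9659, -0.2588, 0.0000]
J3: z=[0.1983, 0.7399, -0.6428] o=[-0.1804, -0.6734, 0.3308] → [-0.3938, 0.2164, 0.1276, 0.1983, 0.7399, -0.6428]
J4: z=[0.4934, -0.6420, -0.5868] o=[-0.6368, -0.7192, -0.0028] → [0.1694, -0.0651, 0.2137, 0.4934, -0.6420, -0.5868]
J5: z=[0.4934, -0.6420, -0.5868] o=[-0.1907, -0.7674, 0.4251] → [0.4724, 0.4078, -0.0490, 0.4934, -0.6420, -0.5868]
J6: z=[0.7546, 0.6515, -0.0783] o=[-0.4459, -0.5289, -0.0504] → [-0.1160, 0.1149, -0.1620, 0.7546, 0.6515, -0.0783]
V = J·q̇ = [0.1215, -0.1604, 0.0860, 0.2299, 1.0053, 0.2432]

0.1215 -0.1604 0.0860 0.2299 1.0053 0.2432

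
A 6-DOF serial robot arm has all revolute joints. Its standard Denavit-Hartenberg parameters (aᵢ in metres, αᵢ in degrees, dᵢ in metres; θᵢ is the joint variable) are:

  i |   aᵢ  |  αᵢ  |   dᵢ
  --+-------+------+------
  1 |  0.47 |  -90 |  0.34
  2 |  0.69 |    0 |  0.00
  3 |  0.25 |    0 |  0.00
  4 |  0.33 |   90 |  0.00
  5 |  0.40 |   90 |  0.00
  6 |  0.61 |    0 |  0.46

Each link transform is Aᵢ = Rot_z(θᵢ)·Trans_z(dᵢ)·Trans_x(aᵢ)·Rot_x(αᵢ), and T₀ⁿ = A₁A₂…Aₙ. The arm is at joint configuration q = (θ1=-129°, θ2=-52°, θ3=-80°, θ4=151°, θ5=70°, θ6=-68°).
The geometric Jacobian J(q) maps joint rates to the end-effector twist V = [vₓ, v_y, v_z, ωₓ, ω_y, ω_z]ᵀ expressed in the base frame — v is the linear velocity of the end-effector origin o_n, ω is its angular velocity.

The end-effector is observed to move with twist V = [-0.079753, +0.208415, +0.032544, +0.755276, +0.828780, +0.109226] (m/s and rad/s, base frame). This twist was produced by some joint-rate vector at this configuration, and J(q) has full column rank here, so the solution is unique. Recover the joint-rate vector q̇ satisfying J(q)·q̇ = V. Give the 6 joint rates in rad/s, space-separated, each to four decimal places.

0.5720 -0.2740 0.1610 -0.1520 -0.8020 -0.9660

o_n = [-0.5867, -1.4130, 0.2166]
J₁: ẑ×o_n = [1.4130, -0.5867, 0.0000], ω = ẑ
J2: z=[0.7771, -0.6293, 0.0000] o=[-0.2958, -0.3653, 0.3400] → [0.0777, 0.0959, -0.9974, 0.7771, -0.6293, 0.0000]
J3: z=[0.7771, -0.6293, 0.0000] o=[-0.5631, -0.6954, 0.8837] → [0.4198, 0.5185, -0.5726, 0.7771, -0.6293, 0.0000]
J4: z=[0.7771, -0.6293, 0.0000] o=[-0.4578, -0.5654, 1.0695] → [0.5368, 0.6628, -0.7398, 0.7771, -0.6293, 0.0000]
J5: z=[-0.2049, -0.2530, 0.9455] o=[-0.6542, -0.8079, 0.9621] → [0.7608, -0.0889, 0.1411, -0.2049, -0.2530, 0.9455]
J6: z=[-0.8249, -0.4753, -0.3059] o=[-0.4435, -1.1450, 0.9175] → [0.2511, -0.5344, 0.1531, -0.8249, -0.4753, -0.3059]
q̇ = J⁺·V = [0.5720, -0.2740, 0.1610, -0.1520, -0.8020, -0.9660]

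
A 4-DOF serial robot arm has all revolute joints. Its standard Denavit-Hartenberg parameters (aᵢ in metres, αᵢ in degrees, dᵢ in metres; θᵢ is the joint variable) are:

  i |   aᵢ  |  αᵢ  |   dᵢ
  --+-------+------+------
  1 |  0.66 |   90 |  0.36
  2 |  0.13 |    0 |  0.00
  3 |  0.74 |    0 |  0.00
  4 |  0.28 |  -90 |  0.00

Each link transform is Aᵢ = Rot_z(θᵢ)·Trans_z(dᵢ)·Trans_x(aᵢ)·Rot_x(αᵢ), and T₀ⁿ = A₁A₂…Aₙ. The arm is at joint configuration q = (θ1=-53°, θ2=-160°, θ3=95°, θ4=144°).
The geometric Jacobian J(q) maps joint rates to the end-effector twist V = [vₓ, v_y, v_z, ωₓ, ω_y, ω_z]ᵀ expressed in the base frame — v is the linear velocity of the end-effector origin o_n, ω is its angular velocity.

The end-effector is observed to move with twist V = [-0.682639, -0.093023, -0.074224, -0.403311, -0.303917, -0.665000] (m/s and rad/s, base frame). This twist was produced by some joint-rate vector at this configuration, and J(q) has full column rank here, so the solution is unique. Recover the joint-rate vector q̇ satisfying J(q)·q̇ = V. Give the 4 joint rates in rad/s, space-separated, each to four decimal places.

-0.6650 0.0630 -0.3620 0.8040

o_n = [0.5440, -0.7220, -0.0803]
J₁: ẑ×o_n = [0.7220, 0.5440, -0.0000], ω = ẑ
J2: z=[-0.7986, -0.6018, 0.0000] o=[0.3972, -0.5271, 0.3600] → [0.2650, -0.3516, 0.2440, -0.7986, -0.6018, 0.0000]
J3: z=[-0.7986, -0.6018, 0.0000] o=[0.3237, -0.4295, 0.3155] → [0.2382, -0.3161, 0.3662, -0.7986, -0.6018, 0.0000]
J4: z=[-0.7986, -0.6018, 0.0000] o=[0.5119, -0.6793, -0.3551] → [-0.1654, 0.2195, 0.0534, -0.7986, -0.6018, 0.0000]
q̇ = J⁺·V = [-0.6650, 0.0630, -0.3620, 0.8040]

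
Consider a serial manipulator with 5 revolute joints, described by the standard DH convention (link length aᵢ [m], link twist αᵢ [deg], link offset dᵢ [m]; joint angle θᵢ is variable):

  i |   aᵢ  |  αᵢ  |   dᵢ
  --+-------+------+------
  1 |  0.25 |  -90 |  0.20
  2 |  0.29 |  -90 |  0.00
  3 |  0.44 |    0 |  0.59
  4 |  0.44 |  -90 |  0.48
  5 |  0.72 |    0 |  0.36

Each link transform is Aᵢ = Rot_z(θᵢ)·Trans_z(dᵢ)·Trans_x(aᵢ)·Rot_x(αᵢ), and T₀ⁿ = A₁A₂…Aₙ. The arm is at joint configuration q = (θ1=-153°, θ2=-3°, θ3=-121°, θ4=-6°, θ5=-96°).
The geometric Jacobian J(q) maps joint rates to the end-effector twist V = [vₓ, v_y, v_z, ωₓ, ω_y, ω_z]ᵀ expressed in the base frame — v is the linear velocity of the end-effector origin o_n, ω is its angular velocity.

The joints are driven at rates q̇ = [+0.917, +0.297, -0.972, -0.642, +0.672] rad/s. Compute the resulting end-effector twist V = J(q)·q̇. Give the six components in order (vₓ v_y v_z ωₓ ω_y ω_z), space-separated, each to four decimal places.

o_n = [-0.0211, -1.0041, -1.5767]
J₁: ẑ×o_n = [1.0041, -0.0211, 0.0000], ω = ẑ
J2: z=[0.4540, -0.8910, 0.0000] o=[-0.2228, -0.1135, 0.2000] → [1.5831, 0.8066, -0.2247, 0.4540, -0.8910, 0.0000]
J3: z=[-0.0466, -0.0238, -0.9986] o=[-0.4808, -0.2450, 0.2152] → [-0.7155, -0.5426, 0.0463, -0.0466, -0.0238, -0.9986]
J4: z=[-0.0466, -0.0238, -0.9986] o=[-0.1354, -0.4923, -0.3859] → [-0.4828, -0.1697, 0.0266, -0.0466, -0.0238, -0.9986]
J5: z=[-0.4374, -0.8983, 0.0418] o=[0.2373, -0.6968, -0.8791] → [0.6396, -0.3160, -0.0977, -0.4374, -0.8983, 0.0418]
V = J·q̇ = [2.8262, 0.6442, -0.1945, -0.0838, -0.8299, 2.5569]

2.8262 0.6442 -0.1945 -0.0838 -0.8299 2.5569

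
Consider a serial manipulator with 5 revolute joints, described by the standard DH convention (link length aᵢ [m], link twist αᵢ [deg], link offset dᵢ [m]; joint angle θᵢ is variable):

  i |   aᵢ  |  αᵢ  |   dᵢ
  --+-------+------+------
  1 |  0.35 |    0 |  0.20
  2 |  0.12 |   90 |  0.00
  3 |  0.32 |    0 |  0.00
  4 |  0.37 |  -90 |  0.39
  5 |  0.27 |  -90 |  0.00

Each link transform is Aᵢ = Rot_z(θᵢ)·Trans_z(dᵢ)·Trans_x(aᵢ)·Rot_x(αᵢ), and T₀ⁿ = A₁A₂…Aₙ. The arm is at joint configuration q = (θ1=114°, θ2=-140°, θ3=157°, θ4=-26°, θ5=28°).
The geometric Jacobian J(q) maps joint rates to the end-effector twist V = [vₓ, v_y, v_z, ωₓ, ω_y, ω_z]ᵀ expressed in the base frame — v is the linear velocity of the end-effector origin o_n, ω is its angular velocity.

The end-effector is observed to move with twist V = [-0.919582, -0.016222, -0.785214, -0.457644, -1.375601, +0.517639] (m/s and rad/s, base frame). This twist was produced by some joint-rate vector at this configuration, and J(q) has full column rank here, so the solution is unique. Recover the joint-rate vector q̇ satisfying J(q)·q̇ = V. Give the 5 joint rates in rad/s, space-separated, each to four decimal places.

o_n = [-0.7734, 0.3346, 0.7842]
J₁: ẑ×o_n = [-0.3346, -0.7734, 0.0000], ω = ẑ
J2: z=[0.0000, 0.0000, 1.0000] o=[-0.1424, 0.3197, 0.2000] → [-0.0149, -0.6310, 0.0000, 0.0000, 0.0000, 1.0000]
J3: z=[-0.4384, -0.8988, 0.0000] o=[-0.0345, 0.2671, 0.2000] → [-0.5251, 0.2561, -0.6937, -0.4384, -0.8988, 0.0000]
J4: z=[-0.4384, -0.8988, 0.0000] o=[-0.2993, 0.3963, 0.3250] → [-0.4127, 0.2013, -0.3991, -0.4384, -0.8988, 0.0000]
J5: z=[-0.6783, 0.3308, -0.6561] o=[-0.6884, 0.1521, 0.6043] → [0.1792, 0.1778, -0.0957, -0.6783, 0.3308, -0.6561]
q̇ = J⁺·V = [0.5810, -0.2300, 0.8010, 0.6360, -0.2540]

0.5810 -0.2300 0.8010 0.6360 -0.2540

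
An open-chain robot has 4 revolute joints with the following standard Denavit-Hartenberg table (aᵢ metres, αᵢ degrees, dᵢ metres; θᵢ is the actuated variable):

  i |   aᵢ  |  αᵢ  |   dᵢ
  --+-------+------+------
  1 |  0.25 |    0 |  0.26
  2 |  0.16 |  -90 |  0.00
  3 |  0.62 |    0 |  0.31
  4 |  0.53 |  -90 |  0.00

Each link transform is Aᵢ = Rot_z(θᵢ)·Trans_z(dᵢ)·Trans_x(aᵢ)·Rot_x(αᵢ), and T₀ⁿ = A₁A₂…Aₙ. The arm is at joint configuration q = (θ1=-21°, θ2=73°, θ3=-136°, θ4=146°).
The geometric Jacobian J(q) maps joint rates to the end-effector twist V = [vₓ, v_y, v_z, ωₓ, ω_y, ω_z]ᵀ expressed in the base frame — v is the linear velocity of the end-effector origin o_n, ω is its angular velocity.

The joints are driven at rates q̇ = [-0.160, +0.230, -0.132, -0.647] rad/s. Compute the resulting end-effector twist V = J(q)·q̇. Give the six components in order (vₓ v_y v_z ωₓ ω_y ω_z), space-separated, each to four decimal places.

-0.0316 -0.0326 0.3477 0.6139 -0.4796 0.0700

o_n = [0.1344, 0.2872, 0.5987]
J₁: ẑ×o_n = [-0.2872, 0.1344, 0.0000], ω = ẑ
J2: z=[0.0000, 0.0000, 1.0000] o=[0.2334, -0.0896, 0.2600] → [-0.3768, -0.0990, 0.0000, 0.0000, 0.0000, 1.0000]
J3: z=[-0.7880, 0.6157, 0.0000] o=[0.3319, 0.0365, 0.2600] → [0.2085, 0.2669, -0.0760, -0.7880, 0.6157, 0.0000]
J4: z=[-0.7880, 0.6157, 0.0000] o=[-0.1870, -0.1241, 0.6907] → [-0.0567, -0.0725, -0.5219, -0.7880, 0.6157, 0.0000]
V = J·q̇ = [-0.0316, -0.0326, 0.3477, 0.6139, -0.4796, 0.0700]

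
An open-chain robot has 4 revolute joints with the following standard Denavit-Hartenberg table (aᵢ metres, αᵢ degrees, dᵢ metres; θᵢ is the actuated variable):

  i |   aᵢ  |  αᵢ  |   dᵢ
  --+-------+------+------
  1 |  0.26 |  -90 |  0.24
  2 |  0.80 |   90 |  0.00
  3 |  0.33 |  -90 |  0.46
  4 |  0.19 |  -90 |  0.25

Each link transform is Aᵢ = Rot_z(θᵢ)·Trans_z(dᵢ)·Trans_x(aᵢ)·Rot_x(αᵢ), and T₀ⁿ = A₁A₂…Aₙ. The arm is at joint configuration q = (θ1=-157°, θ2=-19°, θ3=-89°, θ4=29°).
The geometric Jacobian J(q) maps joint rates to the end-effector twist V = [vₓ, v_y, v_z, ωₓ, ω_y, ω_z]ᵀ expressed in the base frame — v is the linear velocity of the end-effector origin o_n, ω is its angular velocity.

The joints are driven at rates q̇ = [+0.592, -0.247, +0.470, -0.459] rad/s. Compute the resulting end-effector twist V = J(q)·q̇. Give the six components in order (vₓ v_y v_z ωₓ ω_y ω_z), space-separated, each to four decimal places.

o_n = [-1.2426, 0.0068, 0.9325]
J₁: ẑ×o_n = [-0.0068, -1.2426, 0.0000], ω = ẑ
J2: z=[0.3907, -0.9205, 0.0000] o=[-0.2393, -0.1016, 0.2400] → [-0.6374, -0.2706, -0.8812, 0.3907, -0.9205, 0.0000]
J3: z=[0.2997, 0.1272, 0.9455] o=[-0.9356, -0.3971, 0.5005] → [-0.3269, -0.4197, 0.1601, 0.2997, 0.1272, 0.9455]
J4: z=[-0.8634, -0.3855, 0.3255] o=[-0.9317, -0.0370, 0.9373] → [-0.0124, -0.1053, -0.1576, -0.8634, -0.3855, 0.3255]
V = J·q̇ = [0.0055, -0.8177, 0.3653, 0.4406, 0.4641, 0.8870]

0.0055 -0.8177 0.3653 0.4406 0.4641 0.8870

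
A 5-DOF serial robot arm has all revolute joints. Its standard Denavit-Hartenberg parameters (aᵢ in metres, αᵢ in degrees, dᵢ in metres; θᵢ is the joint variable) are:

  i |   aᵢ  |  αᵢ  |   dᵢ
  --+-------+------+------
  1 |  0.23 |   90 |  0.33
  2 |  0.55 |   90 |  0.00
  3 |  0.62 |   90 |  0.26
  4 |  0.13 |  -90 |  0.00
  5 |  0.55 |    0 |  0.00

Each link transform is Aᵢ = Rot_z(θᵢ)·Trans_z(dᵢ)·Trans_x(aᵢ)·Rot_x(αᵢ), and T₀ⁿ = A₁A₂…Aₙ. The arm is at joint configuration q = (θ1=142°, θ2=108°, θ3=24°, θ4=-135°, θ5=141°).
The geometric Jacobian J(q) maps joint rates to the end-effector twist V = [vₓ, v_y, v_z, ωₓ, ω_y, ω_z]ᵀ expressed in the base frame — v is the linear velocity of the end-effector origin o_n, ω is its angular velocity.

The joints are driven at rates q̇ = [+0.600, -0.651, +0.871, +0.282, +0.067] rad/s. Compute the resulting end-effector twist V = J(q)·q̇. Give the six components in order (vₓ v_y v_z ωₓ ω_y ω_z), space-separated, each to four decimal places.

-0.9681 1.1429 -0.6008 -1.1263 -0.2486 1.0048

o_n = [0.1532, 0.7101, 1.5859]
J₁: ẑ×o_n = [-0.7101, 0.1532, 0.0000], ω = ẑ
J2: z=[0.6157, 0.7880, 0.0000] o=[-0.1812, 0.1416, 0.3300] → [0.9897, -0.7732, 0.0864, 0.6157, 0.7880, 0.0000]
J3: z=[-0.7494, 0.5855, 0.3090] o=[-0.0473, 0.0370, 0.8531] → [0.2211, 0.6112, -0.6219, -0.7494, 0.5855, 0.3090]
J4: z=[-0.4634, -0.7973, 0.3868] o=[0.0510, 0.2802, 1.4721] → [-0.2571, 0.0923, -0.1177, -0.4634, -0.7973, 0.3868]
J5: z=[0.8643, -0.3103, 0.3958] o=[0.0764, 0.2129, 1.3638] → [-0.2658, -0.1616, 0.4536, 0.8643, -0.3103, 0.3958]
V = J·q̇ = [-0.9681, 1.1429, -0.6008, -1.1263, -0.2486, 1.0048]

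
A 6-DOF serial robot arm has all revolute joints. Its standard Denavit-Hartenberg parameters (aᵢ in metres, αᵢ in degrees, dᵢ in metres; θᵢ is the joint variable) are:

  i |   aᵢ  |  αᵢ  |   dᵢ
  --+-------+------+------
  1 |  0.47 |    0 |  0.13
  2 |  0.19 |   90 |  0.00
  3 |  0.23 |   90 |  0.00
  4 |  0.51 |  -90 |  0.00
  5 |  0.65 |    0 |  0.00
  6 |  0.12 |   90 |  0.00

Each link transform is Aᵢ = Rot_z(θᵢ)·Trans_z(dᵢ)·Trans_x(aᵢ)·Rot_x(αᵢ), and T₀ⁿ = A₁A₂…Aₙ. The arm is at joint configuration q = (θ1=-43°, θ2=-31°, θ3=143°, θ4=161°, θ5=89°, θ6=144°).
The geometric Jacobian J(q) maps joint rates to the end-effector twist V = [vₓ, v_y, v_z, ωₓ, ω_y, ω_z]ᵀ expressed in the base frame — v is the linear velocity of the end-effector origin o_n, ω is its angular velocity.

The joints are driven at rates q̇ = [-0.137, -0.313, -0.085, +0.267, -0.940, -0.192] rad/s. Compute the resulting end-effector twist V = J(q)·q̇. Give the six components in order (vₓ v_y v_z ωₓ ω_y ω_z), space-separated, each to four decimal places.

o_n = [0.2065, -0.3724, -0.4296]
J₁: ẑ×o_n = [0.3724, 0.2065, -0.0000], ω = ẑ
J2: z=[0.0000, 0.0000, 1.0000] o=[0.3437, -0.3205, 0.1300] → [0.0519, -0.1372, 0.0000, 0.0000, 0.0000, 1.0000]
J3: z=[-0.9613, -0.2756, 0.0000] o=[0.3961, -0.5032, 0.1300] → [0.1543, -0.5380, -0.1780, -0.9613, -0.2756, 0.0000]
J4: z=[0.1659, -0.5785, 0.7986] o=[0.3455, -0.3266, 0.2684] → [0.4404, 0.0048, -0.0880, 0.1659, -0.5785, 0.7986]
J5: z=[0.9806, 0.0107, -0.1959] o=[0.2920, -0.7426, -0.0218] → [0.0682, 0.4167, 0.3639, 0.9806, 0.0107, -0.1959]
J6: z=[0.9806, 0.0107, -0.1959] o=[0.1830, -0.3759, -0.5473] → [0.0019, -0.1199, 0.0031, 0.9806, 0.0107, -0.1959]
V = J·q̇ = [-0.0272, -0.3070, -0.3510, -0.9840, -0.1431, -0.0150]

-0.0272 -0.3070 -0.3510 -0.9840 -0.1431 -0.0150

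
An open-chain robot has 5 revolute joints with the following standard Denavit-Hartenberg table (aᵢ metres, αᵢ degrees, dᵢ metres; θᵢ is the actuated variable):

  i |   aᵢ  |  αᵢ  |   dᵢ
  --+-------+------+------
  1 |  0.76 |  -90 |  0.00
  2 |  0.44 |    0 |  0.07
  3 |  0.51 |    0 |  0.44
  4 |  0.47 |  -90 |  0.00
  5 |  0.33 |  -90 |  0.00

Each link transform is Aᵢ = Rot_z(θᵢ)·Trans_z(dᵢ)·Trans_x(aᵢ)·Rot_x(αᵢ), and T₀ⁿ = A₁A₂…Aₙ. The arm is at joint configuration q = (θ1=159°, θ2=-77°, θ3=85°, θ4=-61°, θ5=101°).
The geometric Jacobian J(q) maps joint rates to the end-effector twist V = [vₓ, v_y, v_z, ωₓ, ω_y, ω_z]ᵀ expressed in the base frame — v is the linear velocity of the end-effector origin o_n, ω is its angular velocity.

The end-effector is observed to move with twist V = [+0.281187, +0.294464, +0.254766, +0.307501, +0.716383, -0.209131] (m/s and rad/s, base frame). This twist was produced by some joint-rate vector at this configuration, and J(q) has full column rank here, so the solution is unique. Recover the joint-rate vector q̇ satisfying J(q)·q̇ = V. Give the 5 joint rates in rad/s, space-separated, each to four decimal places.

o_n = [-1.5688, 0.4029, 0.6828]
J₁: ẑ×o_n = [-0.4029, -1.5688, 0.0000], ω = ẑ
J2: z=[-0.3584, -0.9336, 0.0000] o=[-0.7095, 0.2724, 0.0000] → [-0.6375, 0.2447, -0.8490, -0.3584, -0.9336, 0.0000]
J3: z=[-0.3584, -0.9336, 0.0000] o=[-0.8270, 0.2425, 0.4287] → [-0.2372, 0.0911, -0.7500, -0.3584, -0.9336, 0.0000]
J4: z=[-0.3584, -0.9336, 0.0000] o=[-1.4562, 0.0127, 0.3577] → [-0.3035, 0.1165, -0.2450, -0.3584, -0.9336, 0.0000]
J5: z=[-0.7456, 0.2862, -0.6018] o=[-1.7203, 0.1141, 0.7331] → [0.1594, -0.1286, -0.2587, -0.7456, 0.2862, -0.6018]
q̇ = J⁺·V = [-0.2320, 0.0860, -0.2100, -0.6550, -0.0380]

-0.2320 0.0860 -0.2100 -0.6550 -0.0380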